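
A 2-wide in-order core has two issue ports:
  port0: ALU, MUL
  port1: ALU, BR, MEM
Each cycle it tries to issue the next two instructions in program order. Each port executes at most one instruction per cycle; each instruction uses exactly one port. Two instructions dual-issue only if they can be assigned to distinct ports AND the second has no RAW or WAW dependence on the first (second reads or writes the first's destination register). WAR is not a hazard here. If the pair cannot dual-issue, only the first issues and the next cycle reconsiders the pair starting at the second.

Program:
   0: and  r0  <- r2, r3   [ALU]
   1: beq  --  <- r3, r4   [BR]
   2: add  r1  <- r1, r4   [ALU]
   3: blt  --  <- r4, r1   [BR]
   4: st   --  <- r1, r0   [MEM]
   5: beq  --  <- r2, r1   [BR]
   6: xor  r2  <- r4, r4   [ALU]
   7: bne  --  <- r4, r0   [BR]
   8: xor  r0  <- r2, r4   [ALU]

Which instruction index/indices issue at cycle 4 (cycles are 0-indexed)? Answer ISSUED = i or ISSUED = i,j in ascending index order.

t=0 i0+i1:and;beq ; dual
t=1 i2:add ; RAW r1
t=2 i3:blt ; no-port BR/MEM
t=3 i4:st ; no-port MEM/BR
t=4 i5+i6:beq;xor ; dual
t=5 i7+i8:bne;xor ; dual

ISSUED = 5,6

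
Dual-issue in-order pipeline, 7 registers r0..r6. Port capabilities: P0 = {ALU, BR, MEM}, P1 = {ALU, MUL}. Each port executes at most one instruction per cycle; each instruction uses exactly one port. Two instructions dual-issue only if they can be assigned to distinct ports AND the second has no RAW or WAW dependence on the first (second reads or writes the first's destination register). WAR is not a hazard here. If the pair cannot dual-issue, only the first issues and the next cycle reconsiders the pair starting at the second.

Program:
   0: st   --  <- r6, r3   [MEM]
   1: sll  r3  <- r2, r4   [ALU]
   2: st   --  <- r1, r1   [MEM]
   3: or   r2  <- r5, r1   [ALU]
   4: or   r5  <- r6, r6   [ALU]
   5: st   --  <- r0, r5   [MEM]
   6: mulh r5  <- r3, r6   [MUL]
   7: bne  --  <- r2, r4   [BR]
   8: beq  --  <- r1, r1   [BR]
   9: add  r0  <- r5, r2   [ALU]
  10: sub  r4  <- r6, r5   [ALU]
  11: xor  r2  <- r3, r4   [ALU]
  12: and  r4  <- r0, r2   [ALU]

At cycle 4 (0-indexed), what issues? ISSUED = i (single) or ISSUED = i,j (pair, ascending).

[0] i0,i1  st+sll  -- dual
[1] i2,i3  st+or  -- dual
[2] i4  or  -- RAW r5
[3] i5,i6  st+mulh  -- dual
[4] i7  bne  -- no-port BR/BR
[5] i8,i9  beq+add  -- dual
[6] i10  sub  -- RAW r4
[7] i11  xor  -- RAW r2
[8] i12  and  -- tail

ISSUED = 7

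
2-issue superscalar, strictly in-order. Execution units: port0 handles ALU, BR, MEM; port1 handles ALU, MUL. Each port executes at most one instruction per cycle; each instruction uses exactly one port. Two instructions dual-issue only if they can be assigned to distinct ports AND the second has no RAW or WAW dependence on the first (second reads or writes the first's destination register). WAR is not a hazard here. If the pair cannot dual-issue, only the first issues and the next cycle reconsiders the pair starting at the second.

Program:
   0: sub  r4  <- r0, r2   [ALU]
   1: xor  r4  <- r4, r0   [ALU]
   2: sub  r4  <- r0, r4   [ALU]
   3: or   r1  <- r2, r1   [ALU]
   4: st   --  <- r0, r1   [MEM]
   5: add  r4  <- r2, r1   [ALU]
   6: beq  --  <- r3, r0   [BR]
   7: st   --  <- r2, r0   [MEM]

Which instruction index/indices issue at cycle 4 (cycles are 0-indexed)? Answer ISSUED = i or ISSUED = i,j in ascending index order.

t=0 i0:sub.ALU ; RAW+WAW r4
t=1 i1:xor.ALU ; RAW+WAW r4
t=2 i2&i3:sub.ALU/or.ALU ; 2-wide
t=3 i4&i5:st.MEM/add.ALU ; 2-wide
t=4 i6:beq.BR ; no-port BR/MEM
t=5 i7:st.MEM ; tail

ISSUED = 6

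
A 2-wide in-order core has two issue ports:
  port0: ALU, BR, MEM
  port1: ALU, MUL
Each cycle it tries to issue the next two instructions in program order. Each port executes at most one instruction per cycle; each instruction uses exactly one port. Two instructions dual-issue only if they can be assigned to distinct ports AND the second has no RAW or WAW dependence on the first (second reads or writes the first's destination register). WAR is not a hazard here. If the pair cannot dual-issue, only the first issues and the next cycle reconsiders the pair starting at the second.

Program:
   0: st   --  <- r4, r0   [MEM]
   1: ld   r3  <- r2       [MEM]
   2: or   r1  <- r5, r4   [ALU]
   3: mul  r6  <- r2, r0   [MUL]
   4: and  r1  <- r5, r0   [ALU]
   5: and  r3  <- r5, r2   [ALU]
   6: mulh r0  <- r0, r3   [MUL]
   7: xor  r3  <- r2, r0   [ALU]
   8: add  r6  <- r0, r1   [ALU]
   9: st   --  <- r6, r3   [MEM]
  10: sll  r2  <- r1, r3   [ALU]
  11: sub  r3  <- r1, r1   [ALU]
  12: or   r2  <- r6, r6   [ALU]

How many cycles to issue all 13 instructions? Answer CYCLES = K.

CYCLES = 8

c0: i0 st  no-port MEM/MEM
c1: i1,i2 ld+or  2-wide
c2: i3,i4 mul+and  2-wide
c3: i5 and  RAW r3
c4: i6 mulh  RAW r0
c5: i7,i8 xor+add  2-wide
c6: i9,i10 st+sll  2-wide
c7: i11,i12 sub+or  2-wide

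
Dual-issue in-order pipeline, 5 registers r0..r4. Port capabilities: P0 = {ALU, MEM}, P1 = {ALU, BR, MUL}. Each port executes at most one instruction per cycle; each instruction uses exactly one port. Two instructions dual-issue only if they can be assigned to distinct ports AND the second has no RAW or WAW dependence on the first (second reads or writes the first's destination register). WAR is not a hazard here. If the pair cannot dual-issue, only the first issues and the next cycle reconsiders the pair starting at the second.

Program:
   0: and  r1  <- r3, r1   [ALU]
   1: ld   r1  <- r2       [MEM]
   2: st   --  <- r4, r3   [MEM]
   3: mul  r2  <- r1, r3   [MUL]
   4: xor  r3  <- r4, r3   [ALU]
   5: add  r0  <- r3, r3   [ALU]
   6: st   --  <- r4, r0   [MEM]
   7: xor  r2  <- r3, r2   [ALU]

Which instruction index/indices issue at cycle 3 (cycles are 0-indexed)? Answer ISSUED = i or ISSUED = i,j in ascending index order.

ISSUED = 4

#0 head=0: and.ALU i0 WAW r1
#1 head=1: ld.MEM i1 no-port MEM/MEM
#2 head=2: st.MEM+mul.MUL i2,i3 pair
#3 head=4: xor.ALU i4 RAW r3
#4 head=5: add.ALU i5 RAW r0
#5 head=6: st.MEM+xor.ALU i6,i7 pair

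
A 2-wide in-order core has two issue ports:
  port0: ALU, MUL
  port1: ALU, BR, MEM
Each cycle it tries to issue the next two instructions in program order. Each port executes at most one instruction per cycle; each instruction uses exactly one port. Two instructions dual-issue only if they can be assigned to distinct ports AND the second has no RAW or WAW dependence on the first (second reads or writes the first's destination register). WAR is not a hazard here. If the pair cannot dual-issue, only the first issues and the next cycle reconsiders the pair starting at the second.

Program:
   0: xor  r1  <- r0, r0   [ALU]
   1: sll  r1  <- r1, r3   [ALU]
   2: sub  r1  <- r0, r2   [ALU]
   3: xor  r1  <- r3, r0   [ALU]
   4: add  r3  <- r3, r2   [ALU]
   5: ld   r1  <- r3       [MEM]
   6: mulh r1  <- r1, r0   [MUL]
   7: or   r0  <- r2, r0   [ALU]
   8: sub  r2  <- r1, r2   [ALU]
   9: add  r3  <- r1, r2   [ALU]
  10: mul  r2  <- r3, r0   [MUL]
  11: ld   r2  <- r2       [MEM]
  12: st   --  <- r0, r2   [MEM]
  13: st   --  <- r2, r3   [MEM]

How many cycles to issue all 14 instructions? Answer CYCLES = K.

  cy0 -> i0 (xor) RAW+WAW r1
  cy1 -> i1 (sll) WAW r1
  cy2 -> i2 (sub) WAW r1
  cy3 -> i3&i4 (xor+add) 2-wide
  cy4 -> i5 (ld) RAW+WAW r1
  cy5 -> i6&i7 (mulh+or) 2-wide
  cy6 -> i8 (sub) RAW r2
  cy7 -> i9 (add) RAW r3
  cy8 -> i10 (mul) RAW+WAW r2
  cy9 -> i11 (ld) no-port MEM/MEM
  cy10 -> i12 (st) no-port MEM/MEM
  cy11 -> i13 (st) tail

CYCLES = 12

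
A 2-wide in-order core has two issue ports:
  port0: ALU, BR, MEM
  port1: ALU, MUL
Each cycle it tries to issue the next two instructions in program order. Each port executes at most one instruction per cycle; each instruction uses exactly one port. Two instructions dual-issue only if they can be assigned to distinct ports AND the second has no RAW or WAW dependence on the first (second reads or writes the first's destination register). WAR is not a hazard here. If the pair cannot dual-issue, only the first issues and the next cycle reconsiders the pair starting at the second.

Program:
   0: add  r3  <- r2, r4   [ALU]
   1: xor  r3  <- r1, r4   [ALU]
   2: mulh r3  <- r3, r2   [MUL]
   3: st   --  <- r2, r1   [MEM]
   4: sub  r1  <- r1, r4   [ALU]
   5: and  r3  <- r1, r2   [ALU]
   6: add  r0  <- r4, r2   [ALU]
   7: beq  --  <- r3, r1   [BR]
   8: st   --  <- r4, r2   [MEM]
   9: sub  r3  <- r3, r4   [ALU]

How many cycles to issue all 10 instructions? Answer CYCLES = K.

CYCLES = 7

c0: i0 add  WAW r3
c1: i1 xor  RAW+WAW r3
c2: i2&i3 mulh+st  pair
c3: i4 sub  RAW r1
c4: i5&i6 and+add  pair
c5: i7 beq  no-port BR/MEM
c6: i8&i9 st+sub  pair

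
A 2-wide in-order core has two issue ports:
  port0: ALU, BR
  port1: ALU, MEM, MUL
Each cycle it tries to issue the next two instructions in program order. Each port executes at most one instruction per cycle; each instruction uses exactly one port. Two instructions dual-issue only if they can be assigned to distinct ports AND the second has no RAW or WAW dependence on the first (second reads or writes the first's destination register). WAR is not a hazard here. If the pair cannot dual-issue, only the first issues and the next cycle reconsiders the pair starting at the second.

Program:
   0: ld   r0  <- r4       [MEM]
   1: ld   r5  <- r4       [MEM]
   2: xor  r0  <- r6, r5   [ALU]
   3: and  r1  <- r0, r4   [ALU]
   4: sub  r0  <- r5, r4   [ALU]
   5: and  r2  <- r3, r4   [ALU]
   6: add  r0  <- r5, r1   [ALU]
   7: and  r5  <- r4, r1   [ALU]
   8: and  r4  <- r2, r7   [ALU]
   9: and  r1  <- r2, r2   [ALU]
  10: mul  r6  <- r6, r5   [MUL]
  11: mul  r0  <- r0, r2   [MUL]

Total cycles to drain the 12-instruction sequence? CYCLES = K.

[0] i0  ld.MEM  -- no-port MEM/MEM
[1] i1  ld.MEM  -- RAW r5
[2] i2  xor.ALU  -- RAW r0
[3] i3,i4  and.ALU sub.ALU  -- dual
[4] i5,i6  and.ALU add.ALU  -- dual
[5] i7,i8  and.ALU and.ALU  -- dual
[6] i9,i10  and.ALU mul.MUL  -- dual
[7] i11  mul.MUL  -- tail

CYCLES = 8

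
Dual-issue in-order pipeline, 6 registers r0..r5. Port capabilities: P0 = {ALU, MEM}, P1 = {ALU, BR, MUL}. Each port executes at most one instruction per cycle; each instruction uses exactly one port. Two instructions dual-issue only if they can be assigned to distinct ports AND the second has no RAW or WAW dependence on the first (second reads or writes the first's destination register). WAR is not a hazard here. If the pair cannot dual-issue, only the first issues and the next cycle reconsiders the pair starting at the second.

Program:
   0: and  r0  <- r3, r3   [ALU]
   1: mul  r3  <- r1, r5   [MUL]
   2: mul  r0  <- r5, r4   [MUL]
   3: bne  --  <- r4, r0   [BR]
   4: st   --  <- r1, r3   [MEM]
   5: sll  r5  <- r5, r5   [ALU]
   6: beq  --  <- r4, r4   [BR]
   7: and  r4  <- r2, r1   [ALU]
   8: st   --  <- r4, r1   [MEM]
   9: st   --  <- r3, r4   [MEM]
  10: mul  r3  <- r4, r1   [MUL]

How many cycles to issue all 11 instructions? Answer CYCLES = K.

t=0 i0,i1:and/mul ; pair
t=1 i2:mul ; no-port MUL/BR
t=2 i3,i4:bne/st ; pair
t=3 i5,i6:sll/beq ; pair
t=4 i7:and ; RAW r4
t=5 i8:st ; no-port MEM/MEM
t=6 i9,i10:st/mul ; pair

CYCLES = 7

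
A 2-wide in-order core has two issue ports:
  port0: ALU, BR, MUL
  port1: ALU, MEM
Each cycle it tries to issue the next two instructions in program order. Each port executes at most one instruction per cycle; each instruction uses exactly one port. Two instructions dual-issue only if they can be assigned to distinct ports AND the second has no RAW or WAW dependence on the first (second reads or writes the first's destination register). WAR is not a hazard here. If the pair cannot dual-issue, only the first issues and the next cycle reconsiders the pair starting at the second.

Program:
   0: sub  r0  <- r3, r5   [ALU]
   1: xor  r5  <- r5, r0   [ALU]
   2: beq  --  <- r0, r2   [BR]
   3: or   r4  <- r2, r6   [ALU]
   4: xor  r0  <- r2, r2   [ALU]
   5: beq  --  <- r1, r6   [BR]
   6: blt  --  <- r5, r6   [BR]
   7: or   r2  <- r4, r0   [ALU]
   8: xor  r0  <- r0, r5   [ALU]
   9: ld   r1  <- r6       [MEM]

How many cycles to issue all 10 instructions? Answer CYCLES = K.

CYCLES = 6

[0] i0  sub  -- RAW r0
[1] i1,i2  xor+beq  -- dual
[2] i3,i4  or+xor  -- dual
[3] i5  beq  -- no-port BR/BR
[4] i6,i7  blt+or  -- dual
[5] i8,i9  xor+ld  -- dual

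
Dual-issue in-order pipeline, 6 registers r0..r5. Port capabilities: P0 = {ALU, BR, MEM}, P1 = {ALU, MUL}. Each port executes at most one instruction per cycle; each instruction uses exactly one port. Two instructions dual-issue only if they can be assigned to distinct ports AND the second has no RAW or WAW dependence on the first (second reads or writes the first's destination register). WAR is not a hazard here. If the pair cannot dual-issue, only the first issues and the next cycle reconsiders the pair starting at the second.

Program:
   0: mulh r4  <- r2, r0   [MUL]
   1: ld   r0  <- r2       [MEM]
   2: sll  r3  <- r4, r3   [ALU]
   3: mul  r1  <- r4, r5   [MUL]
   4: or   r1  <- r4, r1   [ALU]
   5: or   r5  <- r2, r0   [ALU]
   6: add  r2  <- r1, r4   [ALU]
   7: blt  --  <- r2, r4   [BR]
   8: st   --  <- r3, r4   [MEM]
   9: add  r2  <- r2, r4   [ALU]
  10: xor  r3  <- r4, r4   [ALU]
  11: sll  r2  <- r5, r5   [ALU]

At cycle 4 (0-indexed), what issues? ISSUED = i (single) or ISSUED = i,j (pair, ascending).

ISSUED = 7

#0 head=0: mulh+ld i0&i1 pair
#1 head=2: sll+mul i2&i3 pair
#2 head=4: or+or i4&i5 pair
#3 head=6: add i6 RAW r2
#4 head=7: blt i7 no-port BR/MEM
#5 head=8: st+add i8&i9 pair
#6 head=10: xor+sll i10&i11 pair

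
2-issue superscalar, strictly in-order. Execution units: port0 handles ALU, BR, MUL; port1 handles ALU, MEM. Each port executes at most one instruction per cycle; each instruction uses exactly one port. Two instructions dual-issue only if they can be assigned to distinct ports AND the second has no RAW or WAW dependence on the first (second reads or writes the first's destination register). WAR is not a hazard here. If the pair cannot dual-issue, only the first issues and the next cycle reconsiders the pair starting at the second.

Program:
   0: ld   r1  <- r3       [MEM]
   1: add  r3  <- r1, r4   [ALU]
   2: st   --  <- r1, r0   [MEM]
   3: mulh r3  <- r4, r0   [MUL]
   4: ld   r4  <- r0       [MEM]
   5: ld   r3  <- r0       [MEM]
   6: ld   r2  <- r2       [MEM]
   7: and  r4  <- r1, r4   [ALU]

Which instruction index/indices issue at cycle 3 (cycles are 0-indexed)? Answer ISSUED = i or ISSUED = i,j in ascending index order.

  cy0 -> i0 (ld.MEM) RAW r1
  cy1 -> i1&i2 (add.ALU/st.MEM) 2-wide
  cy2 -> i3&i4 (mulh.MUL/ld.MEM) 2-wide
  cy3 -> i5 (ld.MEM) no-port MEM/MEM
  cy4 -> i6&i7 (ld.MEM/and.ALU) 2-wide

ISSUED = 5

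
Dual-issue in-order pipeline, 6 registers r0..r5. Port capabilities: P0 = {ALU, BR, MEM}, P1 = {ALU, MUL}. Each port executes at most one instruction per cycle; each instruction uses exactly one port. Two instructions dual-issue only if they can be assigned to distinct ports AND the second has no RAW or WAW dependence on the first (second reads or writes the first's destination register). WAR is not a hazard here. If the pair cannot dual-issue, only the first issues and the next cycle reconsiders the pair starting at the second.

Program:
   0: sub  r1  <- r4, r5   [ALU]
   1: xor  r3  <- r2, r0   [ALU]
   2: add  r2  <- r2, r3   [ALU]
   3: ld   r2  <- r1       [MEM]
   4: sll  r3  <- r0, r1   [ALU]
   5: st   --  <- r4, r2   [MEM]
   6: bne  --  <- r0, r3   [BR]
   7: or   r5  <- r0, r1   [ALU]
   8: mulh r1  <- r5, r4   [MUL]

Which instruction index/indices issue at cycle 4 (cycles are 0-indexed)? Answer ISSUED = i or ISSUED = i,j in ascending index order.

[0] i0&i1  sub;xor  -- pair
[1] i2  add  -- WAW r2
[2] i3&i4  ld;sll  -- pair
[3] i5  st  -- no-port MEM/BR
[4] i6&i7  bne;or  -- pair
[5] i8  mulh  -- tail

ISSUED = 6,7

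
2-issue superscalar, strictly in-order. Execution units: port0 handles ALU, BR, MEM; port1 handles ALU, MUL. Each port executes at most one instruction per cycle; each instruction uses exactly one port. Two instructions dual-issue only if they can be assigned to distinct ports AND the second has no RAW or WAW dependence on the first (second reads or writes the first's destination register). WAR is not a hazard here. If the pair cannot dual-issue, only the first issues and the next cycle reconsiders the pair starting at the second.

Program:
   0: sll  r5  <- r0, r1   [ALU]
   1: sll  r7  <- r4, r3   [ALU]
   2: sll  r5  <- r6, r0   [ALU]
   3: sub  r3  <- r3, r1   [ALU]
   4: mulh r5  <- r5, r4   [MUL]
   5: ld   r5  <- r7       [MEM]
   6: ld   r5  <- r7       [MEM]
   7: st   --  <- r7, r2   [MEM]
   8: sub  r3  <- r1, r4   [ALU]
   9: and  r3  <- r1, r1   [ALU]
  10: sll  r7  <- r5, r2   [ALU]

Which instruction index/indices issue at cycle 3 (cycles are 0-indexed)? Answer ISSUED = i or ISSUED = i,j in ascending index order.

0. sll sll @i0/i1  | pair
1. sll sub @i2/i3  | pair
2. mulh @i4  | WAW r5
3. ld @i5  | no-port MEM/MEM
4. ld @i6  | no-port MEM/MEM
5. st sub @i7/i8  | pair
6. and sll @i9/i10  | pair

ISSUED = 5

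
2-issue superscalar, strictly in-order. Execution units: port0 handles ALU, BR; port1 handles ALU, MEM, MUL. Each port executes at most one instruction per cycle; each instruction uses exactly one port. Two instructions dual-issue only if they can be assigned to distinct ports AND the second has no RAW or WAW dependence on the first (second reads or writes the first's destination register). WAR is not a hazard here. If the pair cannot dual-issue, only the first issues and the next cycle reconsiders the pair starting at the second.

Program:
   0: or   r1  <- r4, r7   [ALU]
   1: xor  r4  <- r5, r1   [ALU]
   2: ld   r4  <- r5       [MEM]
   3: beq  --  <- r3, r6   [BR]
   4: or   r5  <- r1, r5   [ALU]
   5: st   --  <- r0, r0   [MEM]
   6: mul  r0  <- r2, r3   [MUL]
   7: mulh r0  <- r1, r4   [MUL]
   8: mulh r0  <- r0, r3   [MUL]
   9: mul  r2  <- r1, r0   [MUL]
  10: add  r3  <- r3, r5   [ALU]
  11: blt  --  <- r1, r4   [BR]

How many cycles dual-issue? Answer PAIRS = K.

PAIRS = 3

  cy0 -> i0 (or.ALU) RAW r1
  cy1 -> i1 (xor.ALU) WAW r4
  cy2 -> i2&i3 (ld.MEM;beq.BR) dual
  cy3 -> i4&i5 (or.ALU;st.MEM) dual
  cy4 -> i6 (mul.MUL) no-port MUL/MUL
  cy5 -> i7 (mulh.MUL) no-port MUL/MUL
  cy6 -> i8 (mulh.MUL) no-port MUL/MUL
  cy7 -> i9&i10 (mul.MUL;add.ALU) dual
  cy8 -> i11 (blt.BR) tail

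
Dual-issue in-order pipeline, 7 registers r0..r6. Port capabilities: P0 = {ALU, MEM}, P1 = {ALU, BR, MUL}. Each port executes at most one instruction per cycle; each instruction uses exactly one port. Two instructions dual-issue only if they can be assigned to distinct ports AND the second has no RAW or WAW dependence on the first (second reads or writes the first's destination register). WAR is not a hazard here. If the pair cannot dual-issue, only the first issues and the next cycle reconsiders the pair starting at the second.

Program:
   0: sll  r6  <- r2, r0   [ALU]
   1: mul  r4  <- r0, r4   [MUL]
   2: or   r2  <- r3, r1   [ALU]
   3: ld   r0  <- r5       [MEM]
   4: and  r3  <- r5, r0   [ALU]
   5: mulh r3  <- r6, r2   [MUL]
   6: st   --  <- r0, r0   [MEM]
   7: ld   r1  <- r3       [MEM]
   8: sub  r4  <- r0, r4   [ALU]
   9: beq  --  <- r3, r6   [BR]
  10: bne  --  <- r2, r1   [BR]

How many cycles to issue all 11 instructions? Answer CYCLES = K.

CYCLES = 7

c0: i0,i1 sll.ALU+mul.MUL  2-wide
c1: i2,i3 or.ALU+ld.MEM  2-wide
c2: i4 and.ALU  WAW r3
c3: i5,i6 mulh.MUL+st.MEM  2-wide
c4: i7,i8 ld.MEM+sub.ALU  2-wide
c5: i9 beq.BR  no-port BR/BR
c6: i10 bne.BR  tail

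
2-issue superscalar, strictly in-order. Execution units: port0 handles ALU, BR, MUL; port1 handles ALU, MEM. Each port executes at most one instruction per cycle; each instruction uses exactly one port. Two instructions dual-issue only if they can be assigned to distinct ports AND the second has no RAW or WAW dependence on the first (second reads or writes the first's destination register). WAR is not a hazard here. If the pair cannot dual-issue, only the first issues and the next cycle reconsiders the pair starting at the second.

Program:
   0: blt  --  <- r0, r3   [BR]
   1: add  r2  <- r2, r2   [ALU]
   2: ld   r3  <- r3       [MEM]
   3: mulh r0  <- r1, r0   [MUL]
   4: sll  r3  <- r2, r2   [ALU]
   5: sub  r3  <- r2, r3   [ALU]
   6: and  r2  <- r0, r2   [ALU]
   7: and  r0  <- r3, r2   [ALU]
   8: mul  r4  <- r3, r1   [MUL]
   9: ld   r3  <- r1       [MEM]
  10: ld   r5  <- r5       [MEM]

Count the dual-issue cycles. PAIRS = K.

#0 head=0: blt/add i0/i1 dual
#1 head=2: ld/mulh i2/i3 dual
#2 head=4: sll i4 RAW+WAW r3
#3 head=5: sub/and i5/i6 dual
#4 head=7: and/mul i7/i8 dual
#5 head=9: ld i9 no-port MEM/MEM
#6 head=10: ld i10 tail

PAIRS = 4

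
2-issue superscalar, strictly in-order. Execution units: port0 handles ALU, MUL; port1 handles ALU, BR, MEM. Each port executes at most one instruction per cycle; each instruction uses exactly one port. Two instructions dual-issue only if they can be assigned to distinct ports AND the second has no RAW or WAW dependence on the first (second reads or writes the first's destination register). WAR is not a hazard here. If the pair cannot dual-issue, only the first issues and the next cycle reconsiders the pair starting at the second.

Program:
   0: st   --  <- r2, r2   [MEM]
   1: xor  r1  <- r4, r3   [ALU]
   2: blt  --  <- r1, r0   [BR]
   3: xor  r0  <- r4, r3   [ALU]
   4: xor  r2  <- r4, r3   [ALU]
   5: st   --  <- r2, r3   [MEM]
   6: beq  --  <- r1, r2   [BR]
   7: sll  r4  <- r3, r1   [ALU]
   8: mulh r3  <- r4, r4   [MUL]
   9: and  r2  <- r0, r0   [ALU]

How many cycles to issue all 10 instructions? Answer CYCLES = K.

c0: i0/i1 st+xor  dual
c1: i2/i3 blt+xor  dual
c2: i4 xor  RAW r2
c3: i5 st  no-port MEM/BR
c4: i6/i7 beq+sll  dual
c5: i8/i9 mulh+and  dual

CYCLES = 6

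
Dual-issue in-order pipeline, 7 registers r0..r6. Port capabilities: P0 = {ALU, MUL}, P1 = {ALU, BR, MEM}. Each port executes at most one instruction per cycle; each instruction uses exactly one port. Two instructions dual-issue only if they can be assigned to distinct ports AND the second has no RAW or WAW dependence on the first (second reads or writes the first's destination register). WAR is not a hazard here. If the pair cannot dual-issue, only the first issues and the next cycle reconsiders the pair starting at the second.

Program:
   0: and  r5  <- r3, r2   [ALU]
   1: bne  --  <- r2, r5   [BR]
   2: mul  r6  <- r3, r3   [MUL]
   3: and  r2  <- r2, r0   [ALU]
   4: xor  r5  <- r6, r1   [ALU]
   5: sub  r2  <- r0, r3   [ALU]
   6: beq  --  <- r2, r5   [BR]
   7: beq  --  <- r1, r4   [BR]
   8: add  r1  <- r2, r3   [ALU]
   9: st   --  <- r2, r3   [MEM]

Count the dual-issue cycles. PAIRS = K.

PAIRS = 3

0. and @i0  | RAW r5
1. bne/mul @i1+i2  | 2-wide
2. and/xor @i3+i4  | 2-wide
3. sub @i5  | RAW r2
4. beq @i6  | no-port BR/BR
5. beq/add @i7+i8  | 2-wide
6. st @i9  | tail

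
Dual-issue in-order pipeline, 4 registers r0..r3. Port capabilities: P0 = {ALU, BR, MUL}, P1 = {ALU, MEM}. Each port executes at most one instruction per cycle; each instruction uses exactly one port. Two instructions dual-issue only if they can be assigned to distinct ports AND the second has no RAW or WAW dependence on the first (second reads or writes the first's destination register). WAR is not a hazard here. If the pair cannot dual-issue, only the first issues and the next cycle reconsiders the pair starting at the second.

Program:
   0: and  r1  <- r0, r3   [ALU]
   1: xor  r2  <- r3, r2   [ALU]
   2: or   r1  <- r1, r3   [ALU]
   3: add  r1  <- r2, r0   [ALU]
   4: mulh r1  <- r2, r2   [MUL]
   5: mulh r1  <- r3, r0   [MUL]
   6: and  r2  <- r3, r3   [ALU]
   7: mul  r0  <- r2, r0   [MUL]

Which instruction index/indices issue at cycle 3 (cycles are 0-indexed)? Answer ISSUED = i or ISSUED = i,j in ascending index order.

[0] i0&i1  and/xor  -- 2-wide
[1] i2  or  -- WAW r1
[2] i3  add  -- WAW r1
[3] i4  mulh  -- no-port MUL/MUL
[4] i5&i6  mulh/and  -- 2-wide
[5] i7  mul  -- tail

ISSUED = 4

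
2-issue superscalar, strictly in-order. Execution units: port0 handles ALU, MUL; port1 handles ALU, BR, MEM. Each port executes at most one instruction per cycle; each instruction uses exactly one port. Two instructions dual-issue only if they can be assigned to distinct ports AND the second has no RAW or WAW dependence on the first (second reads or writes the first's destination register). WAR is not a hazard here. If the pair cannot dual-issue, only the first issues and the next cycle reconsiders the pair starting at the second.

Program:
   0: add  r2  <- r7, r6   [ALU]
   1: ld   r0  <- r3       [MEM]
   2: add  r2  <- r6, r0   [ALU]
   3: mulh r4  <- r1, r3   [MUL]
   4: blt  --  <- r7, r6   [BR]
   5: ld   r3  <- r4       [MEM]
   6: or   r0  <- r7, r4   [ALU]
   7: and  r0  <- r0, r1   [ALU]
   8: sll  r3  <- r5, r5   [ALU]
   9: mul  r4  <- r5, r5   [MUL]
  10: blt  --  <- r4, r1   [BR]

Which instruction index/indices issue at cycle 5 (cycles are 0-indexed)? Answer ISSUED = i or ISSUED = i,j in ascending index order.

t=0 i0&i1:add.ALU/ld.MEM ; dual
t=1 i2&i3:add.ALU/mulh.MUL ; dual
t=2 i4:blt.BR ; no-port BR/MEM
t=3 i5&i6:ld.MEM/or.ALU ; dual
t=4 i7&i8:and.ALU/sll.ALU ; dual
t=5 i9:mul.MUL ; RAW r4
t=6 i10:blt.BR ; tail

ISSUED = 9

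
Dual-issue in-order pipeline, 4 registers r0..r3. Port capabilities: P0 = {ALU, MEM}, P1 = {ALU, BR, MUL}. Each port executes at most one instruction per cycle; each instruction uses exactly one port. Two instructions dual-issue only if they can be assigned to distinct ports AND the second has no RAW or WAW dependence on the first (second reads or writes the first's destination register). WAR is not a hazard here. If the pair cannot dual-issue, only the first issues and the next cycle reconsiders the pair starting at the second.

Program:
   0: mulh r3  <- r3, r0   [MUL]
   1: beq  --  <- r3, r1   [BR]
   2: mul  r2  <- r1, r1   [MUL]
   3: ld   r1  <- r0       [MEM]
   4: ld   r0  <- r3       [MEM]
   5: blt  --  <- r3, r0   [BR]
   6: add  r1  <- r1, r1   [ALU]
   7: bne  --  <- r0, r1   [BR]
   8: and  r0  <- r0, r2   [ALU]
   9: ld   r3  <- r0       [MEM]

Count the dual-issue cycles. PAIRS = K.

c0: i0 mulh  no-port MUL/BR
c1: i1 beq  no-port BR/MUL
c2: i2,i3 mul;ld  2-wide
c3: i4 ld  RAW r0
c4: i5,i6 blt;add  2-wide
c5: i7,i8 bne;and  2-wide
c6: i9 ld  tail

PAIRS = 3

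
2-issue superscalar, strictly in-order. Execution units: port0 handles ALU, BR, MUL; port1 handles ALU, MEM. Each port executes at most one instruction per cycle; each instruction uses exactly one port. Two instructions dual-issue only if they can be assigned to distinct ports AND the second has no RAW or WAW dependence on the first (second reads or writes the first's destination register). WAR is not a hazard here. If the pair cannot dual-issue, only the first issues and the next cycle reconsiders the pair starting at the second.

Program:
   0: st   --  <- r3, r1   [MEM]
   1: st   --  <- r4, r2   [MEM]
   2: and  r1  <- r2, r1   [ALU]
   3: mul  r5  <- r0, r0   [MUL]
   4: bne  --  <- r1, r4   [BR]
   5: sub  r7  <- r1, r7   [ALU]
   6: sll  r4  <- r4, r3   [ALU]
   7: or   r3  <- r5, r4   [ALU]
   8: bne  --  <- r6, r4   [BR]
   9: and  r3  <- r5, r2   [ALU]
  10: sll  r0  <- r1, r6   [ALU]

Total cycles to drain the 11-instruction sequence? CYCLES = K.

CYCLES = 7

[0] i0  st.MEM  -- no-port MEM/MEM
[1] i1&i2  st.MEM/and.ALU  -- 2-wide
[2] i3  mul.MUL  -- no-port MUL/BR
[3] i4&i5  bne.BR/sub.ALU  -- 2-wide
[4] i6  sll.ALU  -- RAW r4
[5] i7&i8  or.ALU/bne.BR  -- 2-wide
[6] i9&i10  and.ALU/sll.ALU  -- 2-wide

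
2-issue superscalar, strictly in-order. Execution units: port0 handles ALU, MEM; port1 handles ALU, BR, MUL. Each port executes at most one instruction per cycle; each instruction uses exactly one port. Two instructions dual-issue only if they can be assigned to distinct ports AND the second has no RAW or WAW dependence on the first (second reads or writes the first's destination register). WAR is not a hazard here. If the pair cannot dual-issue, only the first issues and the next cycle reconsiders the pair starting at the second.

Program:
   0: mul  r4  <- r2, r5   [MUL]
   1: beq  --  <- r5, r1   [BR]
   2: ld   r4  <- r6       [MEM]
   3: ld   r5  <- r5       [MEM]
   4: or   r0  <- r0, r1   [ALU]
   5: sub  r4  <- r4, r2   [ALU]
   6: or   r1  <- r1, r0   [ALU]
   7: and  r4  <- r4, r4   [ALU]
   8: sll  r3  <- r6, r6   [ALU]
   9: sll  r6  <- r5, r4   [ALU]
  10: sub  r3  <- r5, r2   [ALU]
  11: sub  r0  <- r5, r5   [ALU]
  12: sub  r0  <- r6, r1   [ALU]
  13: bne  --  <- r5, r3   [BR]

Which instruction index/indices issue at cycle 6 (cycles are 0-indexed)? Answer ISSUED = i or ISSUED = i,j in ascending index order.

ISSUED = 11

  cy0 -> i0 (mul) no-port MUL/BR
  cy1 -> i1,i2 (beq+ld) pair
  cy2 -> i3,i4 (ld+or) pair
  cy3 -> i5,i6 (sub+or) pair
  cy4 -> i7,i8 (and+sll) pair
  cy5 -> i9,i10 (sll+sub) pair
  cy6 -> i11 (sub) WAW r0
  cy7 -> i12,i13 (sub+bne) pair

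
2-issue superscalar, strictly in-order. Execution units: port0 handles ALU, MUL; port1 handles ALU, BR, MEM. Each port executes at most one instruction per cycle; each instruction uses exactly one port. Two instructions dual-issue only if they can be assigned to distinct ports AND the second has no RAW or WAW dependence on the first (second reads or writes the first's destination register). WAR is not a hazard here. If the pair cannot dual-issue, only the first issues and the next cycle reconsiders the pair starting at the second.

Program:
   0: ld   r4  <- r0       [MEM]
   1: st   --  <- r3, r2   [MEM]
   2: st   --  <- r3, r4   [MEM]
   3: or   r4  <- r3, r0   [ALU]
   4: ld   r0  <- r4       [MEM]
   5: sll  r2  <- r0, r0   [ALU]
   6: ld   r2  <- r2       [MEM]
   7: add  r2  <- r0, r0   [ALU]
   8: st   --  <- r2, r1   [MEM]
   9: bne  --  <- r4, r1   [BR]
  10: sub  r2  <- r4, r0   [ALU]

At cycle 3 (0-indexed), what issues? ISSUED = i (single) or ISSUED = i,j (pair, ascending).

#0 head=0: ld.MEM i0 no-port MEM/MEM
#1 head=1: st.MEM i1 no-port MEM/MEM
#2 head=2: st.MEM+or.ALU i2/i3 2-wide
#3 head=4: ld.MEM i4 RAW r0
#4 head=5: sll.ALU i5 RAW+WAW r2
#5 head=6: ld.MEM i6 WAW r2
#6 head=7: add.ALU i7 RAW r2
#7 head=8: st.MEM i8 no-port MEM/BR
#8 head=9: bne.BR+sub.ALU i9/i10 2-wide

ISSUED = 4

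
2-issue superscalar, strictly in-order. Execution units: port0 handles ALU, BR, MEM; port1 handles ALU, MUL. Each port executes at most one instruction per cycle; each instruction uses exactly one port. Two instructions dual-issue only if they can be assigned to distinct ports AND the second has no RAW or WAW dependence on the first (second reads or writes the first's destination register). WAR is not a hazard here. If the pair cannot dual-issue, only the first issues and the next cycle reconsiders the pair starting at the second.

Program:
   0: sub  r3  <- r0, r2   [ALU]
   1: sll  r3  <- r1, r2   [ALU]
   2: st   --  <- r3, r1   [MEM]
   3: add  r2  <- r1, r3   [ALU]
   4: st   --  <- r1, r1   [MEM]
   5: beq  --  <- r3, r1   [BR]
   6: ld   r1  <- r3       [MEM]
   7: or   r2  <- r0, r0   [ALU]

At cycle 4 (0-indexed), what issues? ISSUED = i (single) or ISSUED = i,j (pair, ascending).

t=0 i0:sub ; WAW r3
t=1 i1:sll ; RAW r3
t=2 i2&i3:st/add ; pair
t=3 i4:st ; no-port MEM/BR
t=4 i5:beq ; no-port BR/MEM
t=5 i6&i7:ld/or ; pair

ISSUED = 5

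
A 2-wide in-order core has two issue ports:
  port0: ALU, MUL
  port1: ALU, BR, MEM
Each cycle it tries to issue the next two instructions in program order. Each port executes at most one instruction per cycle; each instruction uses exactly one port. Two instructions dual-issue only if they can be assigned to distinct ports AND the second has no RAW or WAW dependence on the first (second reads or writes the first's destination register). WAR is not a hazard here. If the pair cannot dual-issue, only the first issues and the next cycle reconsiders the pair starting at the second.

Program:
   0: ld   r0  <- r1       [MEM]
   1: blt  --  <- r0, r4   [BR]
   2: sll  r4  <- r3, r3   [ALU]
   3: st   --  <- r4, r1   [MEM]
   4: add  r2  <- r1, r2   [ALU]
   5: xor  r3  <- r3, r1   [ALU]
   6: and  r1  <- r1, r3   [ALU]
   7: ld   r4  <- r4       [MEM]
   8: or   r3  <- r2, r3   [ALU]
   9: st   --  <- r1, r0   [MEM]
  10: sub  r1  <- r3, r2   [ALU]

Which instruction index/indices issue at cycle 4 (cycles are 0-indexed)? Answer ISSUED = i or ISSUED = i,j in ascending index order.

0. ld.MEM @i0  | no-port MEM/BR
1. blt.BR+sll.ALU @i1/i2  | dual
2. st.MEM+add.ALU @i3/i4  | dual
3. xor.ALU @i5  | RAW r3
4. and.ALU+ld.MEM @i6/i7  | dual
5. or.ALU+st.MEM @i8/i9  | dual
6. sub.ALU @i10  | tail

ISSUED = 6,7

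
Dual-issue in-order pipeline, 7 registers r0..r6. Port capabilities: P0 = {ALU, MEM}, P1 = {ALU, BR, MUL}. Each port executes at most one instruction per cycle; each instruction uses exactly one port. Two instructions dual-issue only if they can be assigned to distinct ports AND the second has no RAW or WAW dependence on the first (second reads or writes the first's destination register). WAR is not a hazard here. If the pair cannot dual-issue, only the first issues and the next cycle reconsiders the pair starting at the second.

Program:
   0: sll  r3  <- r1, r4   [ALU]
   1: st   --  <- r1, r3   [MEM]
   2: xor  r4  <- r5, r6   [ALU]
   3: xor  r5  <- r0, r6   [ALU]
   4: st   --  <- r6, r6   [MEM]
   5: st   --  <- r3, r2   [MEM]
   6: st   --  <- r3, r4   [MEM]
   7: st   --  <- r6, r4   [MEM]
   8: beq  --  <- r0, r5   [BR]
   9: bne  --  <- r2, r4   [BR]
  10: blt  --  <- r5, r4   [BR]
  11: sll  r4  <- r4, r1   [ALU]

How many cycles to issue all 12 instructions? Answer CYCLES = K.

CYCLES = 8

  cy0 -> i0 (sll) RAW r3
  cy1 -> i1/i2 (st/xor) dual
  cy2 -> i3/i4 (xor/st) dual
  cy3 -> i5 (st) no-port MEM/MEM
  cy4 -> i6 (st) no-port MEM/MEM
  cy5 -> i7/i8 (st/beq) dual
  cy6 -> i9 (bne) no-port BR/BR
  cy7 -> i10/i11 (blt/sll) dual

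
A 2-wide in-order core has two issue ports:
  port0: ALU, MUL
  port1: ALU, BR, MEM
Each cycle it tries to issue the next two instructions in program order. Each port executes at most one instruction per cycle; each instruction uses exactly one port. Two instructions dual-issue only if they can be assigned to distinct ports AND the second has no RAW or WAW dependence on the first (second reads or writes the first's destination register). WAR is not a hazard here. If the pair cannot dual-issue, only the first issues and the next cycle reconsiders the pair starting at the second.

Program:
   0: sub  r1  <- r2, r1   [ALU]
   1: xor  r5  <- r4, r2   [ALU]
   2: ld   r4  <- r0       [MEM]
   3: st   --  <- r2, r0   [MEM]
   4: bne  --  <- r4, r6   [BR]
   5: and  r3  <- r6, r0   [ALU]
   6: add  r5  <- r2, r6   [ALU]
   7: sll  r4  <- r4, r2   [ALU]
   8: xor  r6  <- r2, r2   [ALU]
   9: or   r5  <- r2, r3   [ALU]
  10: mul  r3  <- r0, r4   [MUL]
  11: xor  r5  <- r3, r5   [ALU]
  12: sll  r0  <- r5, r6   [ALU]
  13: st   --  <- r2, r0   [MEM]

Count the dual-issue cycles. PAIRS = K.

t=0 i0+i1:sub xor ; 2-wide
t=1 i2:ld ; no-port MEM/MEM
t=2 i3:st ; no-port MEM/BR
t=3 i4+i5:bne and ; 2-wide
t=4 i6+i7:add sll ; 2-wide
t=5 i8+i9:xor or ; 2-wide
t=6 i10:mul ; RAW r3
t=7 i11:xor ; RAW r5
t=8 i12:sll ; RAW r0
t=9 i13:st ; tail

PAIRS = 4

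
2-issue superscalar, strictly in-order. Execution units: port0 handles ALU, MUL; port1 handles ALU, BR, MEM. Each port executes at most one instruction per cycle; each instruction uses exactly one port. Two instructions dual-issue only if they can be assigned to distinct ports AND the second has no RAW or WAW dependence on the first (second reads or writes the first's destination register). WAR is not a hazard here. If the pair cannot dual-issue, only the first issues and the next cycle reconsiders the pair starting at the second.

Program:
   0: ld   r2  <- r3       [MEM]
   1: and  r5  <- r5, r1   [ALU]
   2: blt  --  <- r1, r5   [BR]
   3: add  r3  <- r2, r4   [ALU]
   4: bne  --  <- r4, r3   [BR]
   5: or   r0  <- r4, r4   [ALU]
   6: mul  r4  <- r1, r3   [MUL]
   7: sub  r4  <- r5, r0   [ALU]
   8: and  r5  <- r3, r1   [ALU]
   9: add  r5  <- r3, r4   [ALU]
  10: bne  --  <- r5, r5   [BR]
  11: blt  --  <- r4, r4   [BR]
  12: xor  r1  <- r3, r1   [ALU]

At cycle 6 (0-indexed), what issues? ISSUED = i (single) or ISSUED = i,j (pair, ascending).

ISSUED = 10

#0 head=0: ld+and i0/i1 2-wide
#1 head=2: blt+add i2/i3 2-wide
#2 head=4: bne+or i4/i5 2-wide
#3 head=6: mul i6 WAW r4
#4 head=7: sub+and i7/i8 2-wide
#5 head=9: add i9 RAW r5
#6 head=10: bne i10 no-port BR/BR
#7 head=11: blt+xor i11/i12 2-wide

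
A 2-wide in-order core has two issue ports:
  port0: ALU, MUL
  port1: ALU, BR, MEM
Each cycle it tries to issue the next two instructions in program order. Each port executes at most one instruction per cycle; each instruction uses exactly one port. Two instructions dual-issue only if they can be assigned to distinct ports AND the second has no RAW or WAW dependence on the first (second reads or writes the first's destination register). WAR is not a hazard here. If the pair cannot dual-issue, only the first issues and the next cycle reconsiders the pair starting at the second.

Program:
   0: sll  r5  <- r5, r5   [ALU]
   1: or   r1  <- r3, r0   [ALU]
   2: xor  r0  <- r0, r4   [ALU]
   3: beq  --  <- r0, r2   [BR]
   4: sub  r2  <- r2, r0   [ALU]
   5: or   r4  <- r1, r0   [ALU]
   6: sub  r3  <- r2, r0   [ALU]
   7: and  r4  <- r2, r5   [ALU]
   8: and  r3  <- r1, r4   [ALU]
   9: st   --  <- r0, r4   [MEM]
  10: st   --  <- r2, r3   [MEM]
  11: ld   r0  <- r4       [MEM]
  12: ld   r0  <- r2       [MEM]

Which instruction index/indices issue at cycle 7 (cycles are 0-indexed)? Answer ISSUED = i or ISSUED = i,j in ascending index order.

ISSUED = 11

#0 head=0: sll.ALU/or.ALU i0+i1 2-wide
#1 head=2: xor.ALU i2 RAW r0
#2 head=3: beq.BR/sub.ALU i3+i4 2-wide
#3 head=5: or.ALU/sub.ALU i5+i6 2-wide
#4 head=7: and.ALU i7 RAW r4
#5 head=8: and.ALU/st.MEM i8+i9 2-wide
#6 head=10: st.MEM i10 no-port MEM/MEM
#7 head=11: ld.MEM i11 no-port MEM/MEM
#8 head=12: ld.MEM i12 tail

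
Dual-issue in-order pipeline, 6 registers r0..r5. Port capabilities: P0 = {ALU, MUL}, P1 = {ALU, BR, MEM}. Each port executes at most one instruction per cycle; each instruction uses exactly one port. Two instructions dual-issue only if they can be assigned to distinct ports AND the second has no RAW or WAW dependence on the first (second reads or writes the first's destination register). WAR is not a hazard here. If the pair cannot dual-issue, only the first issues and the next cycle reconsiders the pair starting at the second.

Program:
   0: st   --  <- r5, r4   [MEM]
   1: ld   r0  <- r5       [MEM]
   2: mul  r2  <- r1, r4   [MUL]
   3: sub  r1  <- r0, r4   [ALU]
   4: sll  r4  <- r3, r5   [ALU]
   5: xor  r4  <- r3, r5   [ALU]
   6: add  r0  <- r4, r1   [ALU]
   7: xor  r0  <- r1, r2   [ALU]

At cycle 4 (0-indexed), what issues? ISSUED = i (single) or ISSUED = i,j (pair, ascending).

ISSUED = 6

t=0 i0:st.MEM ; no-port MEM/MEM
t=1 i1,i2:ld.MEM+mul.MUL ; pair
t=2 i3,i4:sub.ALU+sll.ALU ; pair
t=3 i5:xor.ALU ; RAW r4
t=4 i6:add.ALU ; WAW r0
t=5 i7:xor.ALU ; tail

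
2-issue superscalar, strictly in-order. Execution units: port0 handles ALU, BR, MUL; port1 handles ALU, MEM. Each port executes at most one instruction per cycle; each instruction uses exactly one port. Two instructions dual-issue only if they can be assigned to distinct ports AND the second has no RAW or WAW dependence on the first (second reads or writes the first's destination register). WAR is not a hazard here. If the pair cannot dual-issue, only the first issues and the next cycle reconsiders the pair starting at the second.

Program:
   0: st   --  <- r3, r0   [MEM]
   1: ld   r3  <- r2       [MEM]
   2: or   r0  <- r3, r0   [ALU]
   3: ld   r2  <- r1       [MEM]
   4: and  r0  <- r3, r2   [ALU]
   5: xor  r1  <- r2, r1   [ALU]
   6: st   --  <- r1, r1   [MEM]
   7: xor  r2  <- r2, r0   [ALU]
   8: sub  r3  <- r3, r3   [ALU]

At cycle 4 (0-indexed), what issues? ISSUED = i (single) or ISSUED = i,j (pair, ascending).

[0] i0  st  -- no-port MEM/MEM
[1] i1  ld  -- RAW r3
[2] i2&i3  or/ld  -- 2-wide
[3] i4&i5  and/xor  -- 2-wide
[4] i6&i7  st/xor  -- 2-wide
[5] i8  sub  -- tail

ISSUED = 6,7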